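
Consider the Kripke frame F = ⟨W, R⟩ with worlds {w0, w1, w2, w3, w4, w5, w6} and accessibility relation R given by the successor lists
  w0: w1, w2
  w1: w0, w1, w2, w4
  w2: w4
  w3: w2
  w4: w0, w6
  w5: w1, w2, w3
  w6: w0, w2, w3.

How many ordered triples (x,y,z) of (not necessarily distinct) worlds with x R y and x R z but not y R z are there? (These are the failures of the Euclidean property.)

28

Enumerating: (w0,w2,w1), (w0,w2,w2), (w1,w0,w0), (w1,w0,w4), (w1,w2,w0), (w1,w2,w1), (w1,w2,w2), (w1,w4,w1), (w1,w4,w2), (w1,w4,w4), (w2,w4,w4), (w3,w2,w2), … and 16 more.
Total: 28.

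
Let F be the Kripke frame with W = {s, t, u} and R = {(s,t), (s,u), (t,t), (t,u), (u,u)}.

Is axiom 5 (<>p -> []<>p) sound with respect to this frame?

No

By correspondence theory, 5 is valid on a frame iff R is Euclidean.
Euclidean: no — s R u and s R t, but not u R t.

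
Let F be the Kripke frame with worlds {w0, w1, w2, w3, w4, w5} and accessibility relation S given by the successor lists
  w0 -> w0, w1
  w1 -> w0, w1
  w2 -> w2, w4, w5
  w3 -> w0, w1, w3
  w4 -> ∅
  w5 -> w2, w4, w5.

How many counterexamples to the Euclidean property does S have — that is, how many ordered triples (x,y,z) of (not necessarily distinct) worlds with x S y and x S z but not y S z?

8

Enumerating: (w2,w4,w2), (w2,w4,w4), (w2,w4,w5), (w3,w0,w3), (w3,w1,w3), (w5,w4,w2), (w5,w4,w4), (w5,w4,w5).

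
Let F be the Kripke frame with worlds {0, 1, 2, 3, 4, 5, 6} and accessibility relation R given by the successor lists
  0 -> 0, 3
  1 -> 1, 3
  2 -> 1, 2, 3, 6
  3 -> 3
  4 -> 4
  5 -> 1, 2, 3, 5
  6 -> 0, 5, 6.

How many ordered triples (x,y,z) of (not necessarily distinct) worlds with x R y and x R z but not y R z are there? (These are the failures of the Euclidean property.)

Enumerating: (0,3,0), (1,3,1), (2,1,2), (2,1,6), (2,3,1), (2,3,2), (2,3,6), (2,6,1), (2,6,2), (2,6,3), (5,1,2), (5,1,5), … and 8 more.
Total: 20.

20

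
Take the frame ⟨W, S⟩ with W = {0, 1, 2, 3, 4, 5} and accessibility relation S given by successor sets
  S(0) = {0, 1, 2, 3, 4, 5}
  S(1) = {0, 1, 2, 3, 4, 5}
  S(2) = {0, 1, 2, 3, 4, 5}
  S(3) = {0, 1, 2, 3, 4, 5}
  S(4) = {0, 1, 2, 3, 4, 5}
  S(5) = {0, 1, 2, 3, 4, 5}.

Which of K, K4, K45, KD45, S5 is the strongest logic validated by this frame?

S5

Transitive (axiom 4): yes — every two-step S-path is closed by a direct edge.
Euclidean (axiom 5): yes — any two successors of a common world are S-related.
Serial (axiom D): yes — every world has a successor (e.g. 0 S 0).
Reflexive (axiom T): yes — every world is S-related to itself.
So F validates K, K4, K45, KD45, S5. The strongest is S5.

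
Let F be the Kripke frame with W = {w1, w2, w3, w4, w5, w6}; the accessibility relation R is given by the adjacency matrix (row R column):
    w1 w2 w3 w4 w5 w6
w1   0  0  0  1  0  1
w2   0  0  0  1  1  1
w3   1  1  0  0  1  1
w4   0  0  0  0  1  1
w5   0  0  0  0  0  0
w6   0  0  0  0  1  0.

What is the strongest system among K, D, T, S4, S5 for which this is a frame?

K

Serial (axiom D): no — w5 has no R-successor.
Reflexive (axiom T): no — w1 is not related to itself.
Transitive (axiom 4): no — w1 R w4 and w4 R w5, but not w1 R w5.
Euclidean (axiom 5): no — w1 R w6 and w1 R w4, but not w6 R w4.
So F validates K; D would additionally require R to be serial. The strongest is K.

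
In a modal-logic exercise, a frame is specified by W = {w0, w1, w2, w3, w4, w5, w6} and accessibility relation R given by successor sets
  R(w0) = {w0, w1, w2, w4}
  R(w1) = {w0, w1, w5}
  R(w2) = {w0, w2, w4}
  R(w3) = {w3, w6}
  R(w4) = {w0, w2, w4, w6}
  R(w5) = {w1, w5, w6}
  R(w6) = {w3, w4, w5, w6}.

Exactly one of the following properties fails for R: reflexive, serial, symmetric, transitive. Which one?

Reflexive: yes — every world is R-related to itself.
Serial: yes — every world has a successor (e.g. w0 R w0).
Symmetric: yes — every pair in R has its reverse in R.
Transitive: no — w0 R w1 and w1 R w5, but not w0 R w5.
Only transitive fails.

transitive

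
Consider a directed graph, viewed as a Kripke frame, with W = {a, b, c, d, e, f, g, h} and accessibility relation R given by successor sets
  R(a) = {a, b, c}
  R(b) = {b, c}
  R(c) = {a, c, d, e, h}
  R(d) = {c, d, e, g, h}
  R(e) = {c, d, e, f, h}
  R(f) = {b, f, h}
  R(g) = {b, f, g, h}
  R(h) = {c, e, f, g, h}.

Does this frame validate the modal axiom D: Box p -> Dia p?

By correspondence theory, D is valid on a frame iff R is serial.
Serial: yes — every world has a successor (e.g. a R a).

Yes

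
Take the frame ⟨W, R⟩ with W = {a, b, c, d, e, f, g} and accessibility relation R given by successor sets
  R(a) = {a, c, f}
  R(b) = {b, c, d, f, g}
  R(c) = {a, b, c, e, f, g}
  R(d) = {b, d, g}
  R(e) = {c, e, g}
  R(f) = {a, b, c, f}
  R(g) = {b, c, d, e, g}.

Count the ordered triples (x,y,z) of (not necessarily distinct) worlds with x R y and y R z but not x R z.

26

Enumerating: (a,c,b), (a,c,e), (a,c,g), (a,f,b), (b,c,a), (b,c,e), (b,f,a), (b,g,e), (c,b,d), (c,g,d), (d,b,c), (d,b,f), … and 14 more.
Total: 26.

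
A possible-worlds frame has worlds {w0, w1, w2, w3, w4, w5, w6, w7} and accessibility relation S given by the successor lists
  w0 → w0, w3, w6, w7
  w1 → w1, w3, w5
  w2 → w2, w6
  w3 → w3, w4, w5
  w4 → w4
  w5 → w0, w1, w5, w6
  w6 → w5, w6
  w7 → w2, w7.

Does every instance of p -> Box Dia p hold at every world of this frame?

No

Axiom B corresponds to the accessibility relation being symmetric.
Symmetric: no — w0 S w3 but not w3 S w0.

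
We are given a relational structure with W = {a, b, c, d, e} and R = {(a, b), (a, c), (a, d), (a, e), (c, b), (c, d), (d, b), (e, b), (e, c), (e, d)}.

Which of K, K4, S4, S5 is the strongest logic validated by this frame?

Transitive (axiom 4): yes — every two-step R-path is closed by a direct edge.
Reflexive (axiom T): no — a is not related to itself.
Euclidean (axiom 5): no — a R b and a R c, but not b R c.
So F validates K, K4; S4 would additionally require R to be reflexive. The strongest is K4.

K4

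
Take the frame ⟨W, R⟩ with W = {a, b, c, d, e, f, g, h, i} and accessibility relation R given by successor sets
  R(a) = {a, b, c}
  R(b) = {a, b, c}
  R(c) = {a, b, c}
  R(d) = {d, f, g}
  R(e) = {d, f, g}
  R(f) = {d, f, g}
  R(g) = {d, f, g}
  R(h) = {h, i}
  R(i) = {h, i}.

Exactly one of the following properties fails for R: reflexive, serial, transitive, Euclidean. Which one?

reflexive

Reflexive: no — e is not related to itself.
Serial: yes — every world has a successor (e.g. a R a).
Transitive: yes — every two-step R-path is closed by a direct edge.
Euclidean: yes — any two successors of a common world are R-related.
Only reflexive fails.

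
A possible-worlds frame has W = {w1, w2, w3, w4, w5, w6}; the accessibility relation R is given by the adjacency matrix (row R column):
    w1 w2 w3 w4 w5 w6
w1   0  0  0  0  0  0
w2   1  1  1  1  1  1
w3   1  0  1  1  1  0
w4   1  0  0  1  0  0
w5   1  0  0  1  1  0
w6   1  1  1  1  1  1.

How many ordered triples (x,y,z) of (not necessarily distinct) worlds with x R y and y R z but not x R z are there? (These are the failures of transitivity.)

R is transitive; there are no such tuples.

0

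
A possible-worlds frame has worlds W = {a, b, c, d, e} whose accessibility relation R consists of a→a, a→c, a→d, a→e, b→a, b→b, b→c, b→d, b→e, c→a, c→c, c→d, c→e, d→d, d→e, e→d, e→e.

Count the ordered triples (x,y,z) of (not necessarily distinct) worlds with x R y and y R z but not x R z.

0

R is transitive; there are no such tuples.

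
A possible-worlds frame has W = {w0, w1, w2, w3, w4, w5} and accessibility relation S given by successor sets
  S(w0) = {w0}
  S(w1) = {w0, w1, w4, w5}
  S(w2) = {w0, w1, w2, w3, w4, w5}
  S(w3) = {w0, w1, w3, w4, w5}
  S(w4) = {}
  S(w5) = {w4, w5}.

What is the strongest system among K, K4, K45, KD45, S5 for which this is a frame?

K4

Transitive (axiom 4): yes — every two-step S-path is closed by a direct edge.
Euclidean (axiom 5): no — w1 S w0 and w1 S w4, but not w0 S w4.
Serial (axiom D): no — w4 has no S-successor.
Reflexive (axiom T): no — w4 is not related to itself.
So F validates K, K4; K45 would additionally require S to be Euclidean. The strongest is K4.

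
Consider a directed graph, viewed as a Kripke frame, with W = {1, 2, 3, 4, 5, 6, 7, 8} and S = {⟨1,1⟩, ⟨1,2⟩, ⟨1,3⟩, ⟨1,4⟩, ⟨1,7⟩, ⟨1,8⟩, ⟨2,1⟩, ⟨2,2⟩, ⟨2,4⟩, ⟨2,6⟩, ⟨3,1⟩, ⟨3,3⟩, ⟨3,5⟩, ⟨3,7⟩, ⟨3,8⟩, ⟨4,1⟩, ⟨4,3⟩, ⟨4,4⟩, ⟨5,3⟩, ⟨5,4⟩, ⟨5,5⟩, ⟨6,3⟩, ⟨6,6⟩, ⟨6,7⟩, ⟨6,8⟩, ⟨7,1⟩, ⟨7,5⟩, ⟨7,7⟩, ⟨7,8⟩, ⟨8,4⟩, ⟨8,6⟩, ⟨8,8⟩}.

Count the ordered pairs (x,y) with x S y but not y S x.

Enumerating: (1,8), (2,4), (2,6), (3,7), (3,8), (4,3), (5,4), (6,3), (6,7), (7,5), (7,8), (8,4).

12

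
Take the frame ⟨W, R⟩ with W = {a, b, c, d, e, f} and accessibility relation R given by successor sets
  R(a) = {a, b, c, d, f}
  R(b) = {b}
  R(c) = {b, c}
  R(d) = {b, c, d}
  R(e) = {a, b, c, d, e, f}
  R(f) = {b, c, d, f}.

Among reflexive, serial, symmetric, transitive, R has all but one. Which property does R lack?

Reflexive: yes — every world is R-related to itself.
Serial: yes — every world has a successor (e.g. a R a).
Symmetric: no — a R b but not b R a.
Transitive: yes — every two-step R-path is closed by a direct edge.
Only symmetric fails.

symmetric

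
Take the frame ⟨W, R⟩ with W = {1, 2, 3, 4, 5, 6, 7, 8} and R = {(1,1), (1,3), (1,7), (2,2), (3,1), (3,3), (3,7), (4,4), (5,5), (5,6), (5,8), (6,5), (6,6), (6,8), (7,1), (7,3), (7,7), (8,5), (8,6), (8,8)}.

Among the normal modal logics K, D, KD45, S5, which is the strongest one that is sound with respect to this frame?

Serial (axiom D): yes — every world has a successor (e.g. 1 R 1).
Euclidean (axiom 5): yes — any two successors of a common world are R-related.
Transitive (axiom 4): yes — every two-step R-path is closed by a direct edge.
Reflexive (axiom T): yes — every world is R-related to itself.
So F validates K, D, KD45, S5. The strongest is S5.

S5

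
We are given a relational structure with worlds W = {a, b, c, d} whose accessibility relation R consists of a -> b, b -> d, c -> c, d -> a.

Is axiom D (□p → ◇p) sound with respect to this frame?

By correspondence theory, D is valid on a frame iff R is serial.
Serial: yes — every world has a successor (e.g. a R b).

Yes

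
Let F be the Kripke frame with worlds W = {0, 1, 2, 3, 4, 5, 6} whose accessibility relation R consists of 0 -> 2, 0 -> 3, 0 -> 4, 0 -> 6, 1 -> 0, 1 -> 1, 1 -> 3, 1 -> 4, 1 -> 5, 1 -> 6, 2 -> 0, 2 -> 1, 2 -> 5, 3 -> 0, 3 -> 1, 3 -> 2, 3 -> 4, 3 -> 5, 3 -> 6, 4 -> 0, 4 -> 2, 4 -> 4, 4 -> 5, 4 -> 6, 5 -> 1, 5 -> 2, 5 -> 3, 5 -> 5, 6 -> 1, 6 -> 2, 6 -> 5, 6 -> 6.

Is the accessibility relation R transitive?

Transitive: no — 0 R 2 and 2 R 1, but not 0 R 1.

No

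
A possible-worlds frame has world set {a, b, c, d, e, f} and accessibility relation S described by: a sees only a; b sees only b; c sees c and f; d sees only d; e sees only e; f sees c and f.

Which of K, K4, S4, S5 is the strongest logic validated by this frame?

Transitive (axiom 4): yes — every two-step S-path is closed by a direct edge.
Reflexive (axiom T): yes — every world is S-related to itself.
Euclidean (axiom 5): yes — any two successors of a common world are S-related.
So F validates K, K4, S4, S5. The strongest is S5.

S5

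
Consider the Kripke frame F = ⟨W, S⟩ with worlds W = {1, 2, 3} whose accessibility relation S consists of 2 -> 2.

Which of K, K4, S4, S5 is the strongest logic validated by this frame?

K4

Transitive (axiom 4): yes — every two-step S-path is closed by a direct edge.
Reflexive (axiom T): no — 1 is not related to itself.
Euclidean (axiom 5): yes — any two successors of a common world are S-related.
So F validates K, K4; S4 would additionally require S to be reflexive. The strongest is K4.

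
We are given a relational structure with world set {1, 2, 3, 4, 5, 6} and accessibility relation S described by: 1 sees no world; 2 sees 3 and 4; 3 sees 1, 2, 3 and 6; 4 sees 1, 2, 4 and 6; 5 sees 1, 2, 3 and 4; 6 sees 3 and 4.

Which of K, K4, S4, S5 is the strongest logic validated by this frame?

Transitive (axiom 4): no — 2 S 3 and 3 S 1, but not 2 S 1.
Reflexive (axiom T): no — 1 is not related to itself.
Euclidean (axiom 5): no — 2 S 3 and 2 S 4, but not 3 S 4.
So F validates K; K4 would additionally require S to be transitive. The strongest is K.

K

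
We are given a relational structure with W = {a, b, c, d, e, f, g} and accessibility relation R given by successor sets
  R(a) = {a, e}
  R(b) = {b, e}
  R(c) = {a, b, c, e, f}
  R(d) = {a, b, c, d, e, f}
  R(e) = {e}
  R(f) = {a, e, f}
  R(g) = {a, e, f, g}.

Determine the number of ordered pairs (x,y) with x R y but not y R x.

Enumerating: (a,e), (b,e), (c,a), (c,b), (c,e), (c,f), (d,a), (d,b), (d,c), (d,e), (d,f), (f,a), (f,e), (g,a), (g,e), (g,f).

16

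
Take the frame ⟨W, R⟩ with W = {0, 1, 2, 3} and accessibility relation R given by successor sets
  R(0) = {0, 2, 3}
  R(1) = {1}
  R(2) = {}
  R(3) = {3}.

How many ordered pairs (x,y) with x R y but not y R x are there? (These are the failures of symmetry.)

2

Enumerating: (0,2), (0,3).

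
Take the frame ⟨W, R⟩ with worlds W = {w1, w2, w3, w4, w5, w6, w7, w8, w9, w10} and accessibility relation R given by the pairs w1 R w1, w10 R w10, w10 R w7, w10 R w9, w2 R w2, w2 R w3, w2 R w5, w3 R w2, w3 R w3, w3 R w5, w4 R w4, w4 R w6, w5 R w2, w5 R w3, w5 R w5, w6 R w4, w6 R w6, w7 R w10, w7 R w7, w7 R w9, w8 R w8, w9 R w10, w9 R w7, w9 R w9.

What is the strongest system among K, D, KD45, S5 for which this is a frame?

Serial (axiom D): yes — every world has a successor (e.g. w1 R w1).
Euclidean (axiom 5): yes — any two successors of a common world are R-related.
Transitive (axiom 4): yes — every two-step R-path is closed by a direct edge.
Reflexive (axiom T): yes — every world is R-related to itself.
So F validates K, D, KD45, S5. The strongest is S5.

S5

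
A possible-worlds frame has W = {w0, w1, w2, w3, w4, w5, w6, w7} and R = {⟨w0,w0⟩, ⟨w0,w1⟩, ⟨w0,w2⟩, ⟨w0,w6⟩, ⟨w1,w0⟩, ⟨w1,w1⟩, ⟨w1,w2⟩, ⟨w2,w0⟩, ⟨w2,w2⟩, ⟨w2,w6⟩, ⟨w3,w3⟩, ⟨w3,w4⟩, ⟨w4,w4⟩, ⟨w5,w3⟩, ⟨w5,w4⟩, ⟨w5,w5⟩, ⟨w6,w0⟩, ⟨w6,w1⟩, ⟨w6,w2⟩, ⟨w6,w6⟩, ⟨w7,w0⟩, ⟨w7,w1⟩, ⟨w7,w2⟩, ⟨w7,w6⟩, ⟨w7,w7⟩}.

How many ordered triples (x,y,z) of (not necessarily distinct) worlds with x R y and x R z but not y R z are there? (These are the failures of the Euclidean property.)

Enumerating: (w0,w1,w6), (w0,w2,w1), (w1,w2,w1), (w3,w4,w3), (w5,w3,w5), (w5,w4,w3), (w5,w4,w5), (w6,w1,w6), (w6,w2,w1), (w7,w0,w7), (w7,w1,w6), (w7,w1,w7), (w7,w2,w1), (w7,w2,w7), (w7,w6,w7).

15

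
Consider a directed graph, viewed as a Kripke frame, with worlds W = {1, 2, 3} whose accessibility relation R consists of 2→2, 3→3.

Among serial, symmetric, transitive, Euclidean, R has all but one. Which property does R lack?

serial

Serial: no — 1 has no R-successor.
Symmetric: yes — every pair in R has its reverse in R.
Transitive: yes — every two-step R-path is closed by a direct edge.
Euclidean: yes — any two successors of a common world are R-related.
Only serial fails.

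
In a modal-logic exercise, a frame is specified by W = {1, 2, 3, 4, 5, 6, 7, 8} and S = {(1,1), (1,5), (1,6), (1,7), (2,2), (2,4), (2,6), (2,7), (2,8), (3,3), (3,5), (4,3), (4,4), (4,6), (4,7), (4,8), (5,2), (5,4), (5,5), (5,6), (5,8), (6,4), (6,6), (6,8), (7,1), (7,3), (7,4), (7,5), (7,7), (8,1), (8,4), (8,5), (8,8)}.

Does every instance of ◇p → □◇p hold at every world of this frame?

No

The schema 5 characterises exactly the Euclidean frames.
Euclidean: no — 1 S 5 and 1 S 7, but not 5 S 7.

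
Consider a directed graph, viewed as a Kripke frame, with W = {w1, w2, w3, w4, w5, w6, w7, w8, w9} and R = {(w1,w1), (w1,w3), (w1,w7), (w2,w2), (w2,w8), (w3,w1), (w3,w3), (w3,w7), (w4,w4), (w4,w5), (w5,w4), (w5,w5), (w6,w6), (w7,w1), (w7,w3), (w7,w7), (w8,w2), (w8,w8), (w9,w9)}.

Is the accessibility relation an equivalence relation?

Reflexive: yes — every world is R-related to itself.
Symmetric: yes — every pair in R has its reverse in R.
Transitive: yes — every two-step R-path is closed by a direct edge.
So R is an equivalence relation.

Yes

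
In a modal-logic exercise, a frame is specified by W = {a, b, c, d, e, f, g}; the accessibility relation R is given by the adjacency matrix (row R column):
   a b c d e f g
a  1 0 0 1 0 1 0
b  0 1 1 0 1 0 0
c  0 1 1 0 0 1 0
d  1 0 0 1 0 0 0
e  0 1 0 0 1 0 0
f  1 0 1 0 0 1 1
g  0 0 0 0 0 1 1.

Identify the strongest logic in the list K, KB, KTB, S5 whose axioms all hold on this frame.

KTB

Symmetric (axiom B): yes — every pair in R has its reverse in R.
Reflexive (axiom T): yes — every world is R-related to itself.
Euclidean (axiom 5): no — a R d and a R f, but not d R f.
So F validates K, KB, KTB; S5 would additionally require R to be Euclidean. The strongest is KTB.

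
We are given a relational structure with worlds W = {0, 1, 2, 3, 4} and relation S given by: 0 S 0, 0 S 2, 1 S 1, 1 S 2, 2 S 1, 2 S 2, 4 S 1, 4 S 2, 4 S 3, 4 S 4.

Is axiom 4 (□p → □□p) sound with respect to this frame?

By correspondence theory, 4 is valid on a frame iff S is transitive.
Transitive: no — 0 S 2 and 2 S 1, but not 0 S 1.

No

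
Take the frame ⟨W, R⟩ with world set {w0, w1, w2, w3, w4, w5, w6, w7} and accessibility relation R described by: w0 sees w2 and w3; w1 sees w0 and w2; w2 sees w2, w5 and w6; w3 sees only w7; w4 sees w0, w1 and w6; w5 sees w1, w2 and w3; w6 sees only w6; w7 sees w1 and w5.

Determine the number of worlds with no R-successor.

0

R is serial; there are no such worlds.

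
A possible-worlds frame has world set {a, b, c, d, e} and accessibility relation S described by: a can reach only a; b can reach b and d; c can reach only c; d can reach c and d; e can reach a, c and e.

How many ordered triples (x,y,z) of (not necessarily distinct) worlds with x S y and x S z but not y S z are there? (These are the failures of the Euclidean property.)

Enumerating: (b,d,b), (d,c,d), (e,a,c), (e,a,e), (e,c,a), (e,c,e).

6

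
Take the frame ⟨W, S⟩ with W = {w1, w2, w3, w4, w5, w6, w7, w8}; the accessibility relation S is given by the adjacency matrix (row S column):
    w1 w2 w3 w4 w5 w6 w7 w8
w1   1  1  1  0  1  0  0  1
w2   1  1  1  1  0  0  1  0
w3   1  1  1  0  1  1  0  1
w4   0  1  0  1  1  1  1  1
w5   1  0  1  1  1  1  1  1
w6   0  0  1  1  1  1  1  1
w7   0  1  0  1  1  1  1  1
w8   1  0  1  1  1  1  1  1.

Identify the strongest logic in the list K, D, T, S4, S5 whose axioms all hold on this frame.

Serial (axiom D): yes — every world has a successor (e.g. w1 S w1).
Reflexive (axiom T): yes — every world is S-related to itself.
Transitive (axiom 4): no — w1 S w2 and w2 S w4, but not w1 S w4.
Euclidean (axiom 5): no — w1 S w2 and w1 S w5, but not w2 S w5.
So F validates K, D, T; S4 would additionally require S to be transitive. The strongest is T.

T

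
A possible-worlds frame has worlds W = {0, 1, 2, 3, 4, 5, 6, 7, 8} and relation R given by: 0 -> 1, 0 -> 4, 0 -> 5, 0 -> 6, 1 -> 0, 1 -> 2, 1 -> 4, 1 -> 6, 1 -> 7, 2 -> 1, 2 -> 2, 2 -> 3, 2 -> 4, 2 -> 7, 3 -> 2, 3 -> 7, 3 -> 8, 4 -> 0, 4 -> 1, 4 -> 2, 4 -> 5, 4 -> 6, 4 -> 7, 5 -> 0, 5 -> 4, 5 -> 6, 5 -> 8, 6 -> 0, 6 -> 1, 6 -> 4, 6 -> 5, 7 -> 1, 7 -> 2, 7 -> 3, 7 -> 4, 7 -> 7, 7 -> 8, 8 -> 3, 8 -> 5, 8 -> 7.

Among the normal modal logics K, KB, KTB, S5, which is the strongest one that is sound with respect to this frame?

KB

Symmetric (axiom B): yes — every pair in R has its reverse in R.
Reflexive (axiom T): no — 0 is not related to itself.
Euclidean (axiom 5): no — 0 R 1 and 0 R 5, but not 1 R 5.
So F validates K, KB; KTB would additionally require R to be reflexive. The strongest is KB.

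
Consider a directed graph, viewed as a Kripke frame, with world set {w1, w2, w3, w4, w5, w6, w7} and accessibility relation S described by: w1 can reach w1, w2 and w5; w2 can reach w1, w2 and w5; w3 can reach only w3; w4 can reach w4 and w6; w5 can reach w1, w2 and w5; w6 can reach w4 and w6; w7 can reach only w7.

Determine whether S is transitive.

Transitive: yes — every two-step S-path is closed by a direct edge.

Yes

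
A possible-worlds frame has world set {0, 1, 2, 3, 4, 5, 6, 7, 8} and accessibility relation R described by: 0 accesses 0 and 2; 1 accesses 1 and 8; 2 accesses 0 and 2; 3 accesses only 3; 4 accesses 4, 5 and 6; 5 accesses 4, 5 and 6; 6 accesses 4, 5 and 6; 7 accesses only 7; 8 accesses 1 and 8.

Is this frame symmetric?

Symmetric: yes — every pair in R has its reverse in R.

Yes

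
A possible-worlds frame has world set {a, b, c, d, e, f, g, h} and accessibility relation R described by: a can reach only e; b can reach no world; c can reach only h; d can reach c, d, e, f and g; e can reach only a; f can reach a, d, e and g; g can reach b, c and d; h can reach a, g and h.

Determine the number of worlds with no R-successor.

1

Enumerating: b.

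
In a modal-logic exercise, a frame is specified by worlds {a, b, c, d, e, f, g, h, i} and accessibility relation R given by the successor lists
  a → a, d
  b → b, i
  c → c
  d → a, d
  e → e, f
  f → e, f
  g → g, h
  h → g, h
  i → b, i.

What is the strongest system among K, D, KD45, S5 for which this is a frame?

Serial (axiom D): yes — every world has a successor (e.g. a R a).
Euclidean (axiom 5): yes — any two successors of a common world are R-related.
Transitive (axiom 4): yes — every two-step R-path is closed by a direct edge.
Reflexive (axiom T): yes — every world is R-related to itself.
So F validates K, D, KD45, S5. The strongest is S5.

S5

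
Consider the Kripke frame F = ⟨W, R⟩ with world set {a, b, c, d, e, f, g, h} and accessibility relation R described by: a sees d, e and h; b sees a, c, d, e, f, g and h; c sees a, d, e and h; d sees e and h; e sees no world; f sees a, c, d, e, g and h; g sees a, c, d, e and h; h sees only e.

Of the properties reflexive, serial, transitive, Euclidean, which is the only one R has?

Reflexive: no — a is not related to itself.
Serial: no — e has no R-successor.
Transitive: yes — every two-step R-path is closed by a direct edge.
Euclidean: no — a R e and a R d, but not e R d.
Only transitive holds.

transitive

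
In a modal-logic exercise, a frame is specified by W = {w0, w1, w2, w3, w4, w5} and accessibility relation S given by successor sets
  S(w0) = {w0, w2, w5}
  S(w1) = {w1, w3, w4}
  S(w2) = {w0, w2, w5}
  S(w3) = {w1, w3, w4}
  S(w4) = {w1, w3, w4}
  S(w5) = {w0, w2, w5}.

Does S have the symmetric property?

Yes

Symmetric: yes — every pair in S has its reverse in S.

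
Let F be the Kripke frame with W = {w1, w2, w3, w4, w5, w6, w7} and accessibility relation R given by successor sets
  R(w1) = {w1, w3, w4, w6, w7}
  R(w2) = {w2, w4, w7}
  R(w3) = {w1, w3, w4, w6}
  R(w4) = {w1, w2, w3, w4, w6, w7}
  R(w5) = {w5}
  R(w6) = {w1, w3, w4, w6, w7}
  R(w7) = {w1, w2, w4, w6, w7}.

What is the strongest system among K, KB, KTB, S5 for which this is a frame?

KTB

Symmetric (axiom B): yes — every pair in R has its reverse in R.
Reflexive (axiom T): yes — every world is R-related to itself.
Euclidean (axiom 5): no — w1 R w3 and w1 R w7, but not w3 R w7.
So F validates K, KB, KTB; S5 would additionally require R to be Euclidean. The strongest is KTB.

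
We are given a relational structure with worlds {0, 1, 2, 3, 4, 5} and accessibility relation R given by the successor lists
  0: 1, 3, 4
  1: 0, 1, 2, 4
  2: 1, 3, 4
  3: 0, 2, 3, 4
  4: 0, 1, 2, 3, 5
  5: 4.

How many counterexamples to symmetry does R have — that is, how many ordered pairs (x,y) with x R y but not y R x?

R is symmetric; there are no such tuples.

0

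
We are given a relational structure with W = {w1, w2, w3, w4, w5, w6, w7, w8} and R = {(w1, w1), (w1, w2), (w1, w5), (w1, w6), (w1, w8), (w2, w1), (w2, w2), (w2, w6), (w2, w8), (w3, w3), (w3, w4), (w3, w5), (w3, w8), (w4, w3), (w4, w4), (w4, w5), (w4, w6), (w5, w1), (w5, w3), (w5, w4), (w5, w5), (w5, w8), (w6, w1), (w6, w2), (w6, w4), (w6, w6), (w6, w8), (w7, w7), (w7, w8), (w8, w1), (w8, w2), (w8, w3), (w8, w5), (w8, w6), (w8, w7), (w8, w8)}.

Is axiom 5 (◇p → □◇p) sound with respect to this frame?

Axiom 5 corresponds to the accessibility relation being Euclidean.
Euclidean: no — w1 R w2 and w1 R w5, but not w2 R w5.

No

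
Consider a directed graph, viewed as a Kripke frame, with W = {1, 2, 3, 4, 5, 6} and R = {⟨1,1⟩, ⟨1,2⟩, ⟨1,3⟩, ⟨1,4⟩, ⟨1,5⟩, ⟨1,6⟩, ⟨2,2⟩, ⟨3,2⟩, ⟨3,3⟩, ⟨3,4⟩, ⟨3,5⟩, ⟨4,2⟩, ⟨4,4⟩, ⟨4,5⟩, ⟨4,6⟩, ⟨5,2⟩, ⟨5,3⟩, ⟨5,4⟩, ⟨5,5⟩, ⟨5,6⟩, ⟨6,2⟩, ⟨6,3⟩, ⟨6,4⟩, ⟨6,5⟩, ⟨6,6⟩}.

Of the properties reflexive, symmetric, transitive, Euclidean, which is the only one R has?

reflexive

Reflexive: yes — every world is R-related to itself.
Symmetric: no — 1 R 2 but not 2 R 1.
Transitive: no — 3 R 4 and 4 R 6, but not 3 R 6.
Euclidean: no — 1 R 2 and 1 R 3, but not 2 R 3.
Only reflexive holds.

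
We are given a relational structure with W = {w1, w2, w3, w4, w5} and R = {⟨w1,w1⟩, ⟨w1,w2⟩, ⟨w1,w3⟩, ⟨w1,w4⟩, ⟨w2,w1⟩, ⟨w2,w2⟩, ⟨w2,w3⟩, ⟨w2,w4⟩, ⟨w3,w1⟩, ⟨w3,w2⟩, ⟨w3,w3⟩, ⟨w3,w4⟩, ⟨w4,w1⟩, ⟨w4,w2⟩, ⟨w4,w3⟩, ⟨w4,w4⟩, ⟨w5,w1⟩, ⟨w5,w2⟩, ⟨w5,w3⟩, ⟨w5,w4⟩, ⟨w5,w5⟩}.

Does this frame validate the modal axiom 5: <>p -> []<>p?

No

By correspondence theory, 5 is valid on a frame iff R is Euclidean.
Euclidean: no — w5 R w1 and w5 R w5, but not w1 R w5.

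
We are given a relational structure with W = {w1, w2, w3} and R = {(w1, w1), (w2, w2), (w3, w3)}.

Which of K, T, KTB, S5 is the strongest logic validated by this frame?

S5

Reflexive (axiom T): yes — every world is R-related to itself.
Symmetric (axiom B): yes — every pair in R has its reverse in R.
Euclidean (axiom 5): yes — any two successors of a common world are R-related.
So F validates K, T, KTB, S5. The strongest is S5.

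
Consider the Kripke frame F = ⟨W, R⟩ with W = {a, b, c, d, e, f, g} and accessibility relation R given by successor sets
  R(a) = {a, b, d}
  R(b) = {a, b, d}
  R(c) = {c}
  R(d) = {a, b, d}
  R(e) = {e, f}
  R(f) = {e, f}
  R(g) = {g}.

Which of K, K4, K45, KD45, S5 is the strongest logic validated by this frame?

Transitive (axiom 4): yes — every two-step R-path is closed by a direct edge.
Euclidean (axiom 5): yes — any two successors of a common world are R-related.
Serial (axiom D): yes — every world has a successor (e.g. a R a).
Reflexive (axiom T): yes — every world is R-related to itself.
So F validates K, K4, K45, KD45, S5. The strongest is S5.

S5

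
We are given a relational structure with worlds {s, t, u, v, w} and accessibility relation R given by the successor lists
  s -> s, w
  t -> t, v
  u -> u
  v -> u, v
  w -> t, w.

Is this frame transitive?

No

Transitive: no — s R w and w R t, but not s R t.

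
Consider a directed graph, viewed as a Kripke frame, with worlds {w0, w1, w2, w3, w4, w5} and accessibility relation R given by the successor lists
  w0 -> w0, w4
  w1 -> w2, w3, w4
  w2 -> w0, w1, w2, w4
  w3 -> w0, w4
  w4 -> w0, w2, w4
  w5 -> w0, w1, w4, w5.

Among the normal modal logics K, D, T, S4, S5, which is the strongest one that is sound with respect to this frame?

D

Serial (axiom D): yes — every world has a successor (e.g. w0 R w0).
Reflexive (axiom T): no — w1 is not related to itself.
Transitive (axiom 4): no — w0 R w4 and w4 R w2, but not w0 R w2.
Euclidean (axiom 5): no — w1 R w2 and w1 R w3, but not w2 R w3.
So F validates K, D; T would additionally require R to be reflexive. The strongest is D.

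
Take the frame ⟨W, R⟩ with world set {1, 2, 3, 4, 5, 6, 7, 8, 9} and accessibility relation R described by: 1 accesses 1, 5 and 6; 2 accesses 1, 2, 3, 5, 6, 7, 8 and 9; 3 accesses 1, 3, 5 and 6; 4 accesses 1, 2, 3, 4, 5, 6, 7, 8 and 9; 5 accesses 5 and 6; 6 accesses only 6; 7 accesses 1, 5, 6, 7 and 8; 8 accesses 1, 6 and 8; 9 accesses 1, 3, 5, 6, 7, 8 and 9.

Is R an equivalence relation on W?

No

Reflexive: yes — every world is R-related to itself.
Symmetric: no — 1 R 5 but not 5 R 1.
Transitive: no — 8 R 1 and 1 R 5, but not 8 R 5.
So R is not an equivalence relation.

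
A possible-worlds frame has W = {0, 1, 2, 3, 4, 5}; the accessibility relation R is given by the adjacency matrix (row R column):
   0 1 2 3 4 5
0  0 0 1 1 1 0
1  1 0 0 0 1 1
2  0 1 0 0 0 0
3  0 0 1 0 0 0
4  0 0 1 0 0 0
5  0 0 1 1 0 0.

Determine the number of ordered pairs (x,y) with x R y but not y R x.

Enumerating: (0,2), (0,3), (0,4), (1,0), (1,4), (1,5), (2,1), (3,2), (4,2), (5,2), (5,3).

11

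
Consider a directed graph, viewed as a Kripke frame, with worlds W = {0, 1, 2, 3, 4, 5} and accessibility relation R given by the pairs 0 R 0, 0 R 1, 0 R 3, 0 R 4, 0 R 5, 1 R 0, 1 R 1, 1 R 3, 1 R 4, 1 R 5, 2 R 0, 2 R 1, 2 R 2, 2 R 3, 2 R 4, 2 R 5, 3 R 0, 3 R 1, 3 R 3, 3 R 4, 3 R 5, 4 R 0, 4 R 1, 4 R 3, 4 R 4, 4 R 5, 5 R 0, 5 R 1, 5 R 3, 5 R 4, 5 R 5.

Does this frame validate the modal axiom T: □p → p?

Yes

Axiom T corresponds to the accessibility relation being reflexive.
Reflexive: yes — every world is R-related to itself.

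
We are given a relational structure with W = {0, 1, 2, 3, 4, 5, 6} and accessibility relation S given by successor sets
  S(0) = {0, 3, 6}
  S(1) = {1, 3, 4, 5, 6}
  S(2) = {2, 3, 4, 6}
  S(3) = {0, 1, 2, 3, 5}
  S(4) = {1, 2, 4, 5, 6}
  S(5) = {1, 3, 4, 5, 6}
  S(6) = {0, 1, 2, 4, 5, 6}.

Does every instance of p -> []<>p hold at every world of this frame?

Yes

The schema B characterises exactly the symmetric frames.
Symmetric: yes — every pair in S has its reverse in S.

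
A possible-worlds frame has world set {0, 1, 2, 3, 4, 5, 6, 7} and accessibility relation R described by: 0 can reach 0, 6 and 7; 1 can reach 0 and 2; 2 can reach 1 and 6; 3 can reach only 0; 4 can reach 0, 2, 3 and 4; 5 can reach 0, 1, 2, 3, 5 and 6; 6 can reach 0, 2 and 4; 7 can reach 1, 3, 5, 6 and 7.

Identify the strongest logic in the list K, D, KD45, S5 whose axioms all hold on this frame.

D

Serial (axiom D): yes — every world has a successor (e.g. 0 R 0).
Euclidean (axiom 5): no — 0 R 6 and 0 R 7, but not 6 R 7.
Transitive (axiom 4): no — 0 R 6 and 6 R 2, but not 0 R 2.
Reflexive (axiom T): no — 1 is not related to itself.
So F validates K, D; KD45 would additionally require R to be Euclidean and transitive. The strongest is D.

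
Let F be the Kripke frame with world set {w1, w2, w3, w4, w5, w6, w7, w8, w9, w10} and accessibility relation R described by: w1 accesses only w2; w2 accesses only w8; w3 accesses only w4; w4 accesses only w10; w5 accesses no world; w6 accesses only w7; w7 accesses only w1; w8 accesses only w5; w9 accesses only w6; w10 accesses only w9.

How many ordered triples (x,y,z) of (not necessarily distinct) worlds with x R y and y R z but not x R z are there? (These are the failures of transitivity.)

8

Enumerating: (w1,w2,w8), (w10,w9,w6), (w2,w8,w5), (w3,w4,w10), (w4,w10,w9), (w6,w7,w1), (w7,w1,w2), (w9,w6,w7).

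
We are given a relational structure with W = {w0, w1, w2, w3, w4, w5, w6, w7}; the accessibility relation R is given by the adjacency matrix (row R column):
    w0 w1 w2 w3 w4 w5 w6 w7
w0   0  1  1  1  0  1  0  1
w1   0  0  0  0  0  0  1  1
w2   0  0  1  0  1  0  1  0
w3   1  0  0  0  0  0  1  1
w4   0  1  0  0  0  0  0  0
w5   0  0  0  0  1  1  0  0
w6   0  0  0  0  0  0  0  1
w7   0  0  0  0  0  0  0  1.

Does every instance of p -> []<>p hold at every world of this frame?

No

Axiom B corresponds to the accessibility relation being symmetric.
Symmetric: no — w0 R w1 but not w1 R w0.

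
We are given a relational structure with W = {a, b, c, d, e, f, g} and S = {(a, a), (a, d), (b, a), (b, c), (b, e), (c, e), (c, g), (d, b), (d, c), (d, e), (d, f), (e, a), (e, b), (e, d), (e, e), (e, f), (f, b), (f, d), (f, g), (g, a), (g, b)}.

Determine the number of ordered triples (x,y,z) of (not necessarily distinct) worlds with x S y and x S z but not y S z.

39

Enumerating: (a,d,a), (a,d,d), (b,a,c), (b,a,e), (b,c,a), (b,c,c), (b,e,c), (c,e,g), (c,g,e), (c,g,g), (d,b,b), (d,b,f), … and 27 more.
Total: 39.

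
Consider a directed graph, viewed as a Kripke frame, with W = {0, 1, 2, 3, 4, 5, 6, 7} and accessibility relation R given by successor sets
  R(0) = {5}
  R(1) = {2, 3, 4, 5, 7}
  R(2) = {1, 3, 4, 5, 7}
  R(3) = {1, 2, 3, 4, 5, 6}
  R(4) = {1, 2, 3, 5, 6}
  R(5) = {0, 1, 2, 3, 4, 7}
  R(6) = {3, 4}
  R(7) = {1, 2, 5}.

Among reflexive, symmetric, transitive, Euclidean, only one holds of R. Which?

Reflexive: no — 0 is not related to itself.
Symmetric: yes — every pair in R has its reverse in R.
Transitive: no — 0 R 5 and 5 R 1, but not 0 R 1.
Euclidean: no — 1 R 3 and 1 R 7, but not 3 R 7.
Only symmetric holds.

symmetric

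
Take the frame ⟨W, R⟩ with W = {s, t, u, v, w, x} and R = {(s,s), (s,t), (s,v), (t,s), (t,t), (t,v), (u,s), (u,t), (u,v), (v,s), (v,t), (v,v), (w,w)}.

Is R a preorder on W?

No

Reflexive: no — u is not related to itself.
Transitive: yes — every two-step R-path is closed by a direct edge.
So R is not a preorder.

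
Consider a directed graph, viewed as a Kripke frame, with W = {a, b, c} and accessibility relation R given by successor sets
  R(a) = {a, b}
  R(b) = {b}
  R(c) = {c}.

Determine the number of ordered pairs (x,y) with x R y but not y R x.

1

Enumerating: (a,b).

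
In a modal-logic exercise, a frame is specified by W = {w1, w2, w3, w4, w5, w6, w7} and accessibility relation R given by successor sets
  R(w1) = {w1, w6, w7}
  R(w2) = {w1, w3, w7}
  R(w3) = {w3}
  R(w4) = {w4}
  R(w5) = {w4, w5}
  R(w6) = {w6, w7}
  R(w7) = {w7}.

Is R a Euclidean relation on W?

Euclidean: no — w1 R w7 and w1 R w6, but not w7 R w6.

No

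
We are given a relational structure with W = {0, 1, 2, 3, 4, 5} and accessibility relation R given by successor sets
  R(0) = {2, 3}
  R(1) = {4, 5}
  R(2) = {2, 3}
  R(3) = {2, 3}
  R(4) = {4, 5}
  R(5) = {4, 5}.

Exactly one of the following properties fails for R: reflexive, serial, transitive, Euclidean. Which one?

Reflexive: no — 0 is not related to itself.
Serial: yes — every world has a successor (e.g. 0 R 2).
Transitive: yes — every two-step R-path is closed by a direct edge.
Euclidean: yes — any two successors of a common world are R-related.
Only reflexive fails.

reflexive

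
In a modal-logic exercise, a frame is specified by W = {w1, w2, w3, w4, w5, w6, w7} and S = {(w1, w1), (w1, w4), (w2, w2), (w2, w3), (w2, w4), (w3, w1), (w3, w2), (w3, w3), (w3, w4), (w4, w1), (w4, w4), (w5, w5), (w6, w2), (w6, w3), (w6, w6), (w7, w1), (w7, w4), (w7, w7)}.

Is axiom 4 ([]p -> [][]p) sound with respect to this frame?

The schema 4 characterises exactly the transitive frames.
Transitive: no — w2 S w3 and w3 S w1, but not w2 S w1.

No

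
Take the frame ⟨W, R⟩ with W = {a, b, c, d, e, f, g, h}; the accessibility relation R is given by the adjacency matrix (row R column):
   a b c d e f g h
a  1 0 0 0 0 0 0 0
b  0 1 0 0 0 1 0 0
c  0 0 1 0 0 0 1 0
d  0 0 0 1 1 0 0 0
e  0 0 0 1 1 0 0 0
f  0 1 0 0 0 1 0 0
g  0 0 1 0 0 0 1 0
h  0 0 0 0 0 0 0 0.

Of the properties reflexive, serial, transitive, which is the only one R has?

transitive

Reflexive: no — h is not related to itself.
Serial: no — h has no R-successor.
Transitive: yes — every two-step R-path is closed by a direct edge.
Only transitive holds.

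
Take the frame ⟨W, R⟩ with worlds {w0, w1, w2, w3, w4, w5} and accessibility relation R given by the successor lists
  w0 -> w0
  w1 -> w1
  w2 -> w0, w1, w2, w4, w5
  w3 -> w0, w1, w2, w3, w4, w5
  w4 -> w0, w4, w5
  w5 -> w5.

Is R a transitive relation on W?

Transitive: yes — every two-step R-path is closed by a direct edge.

Yes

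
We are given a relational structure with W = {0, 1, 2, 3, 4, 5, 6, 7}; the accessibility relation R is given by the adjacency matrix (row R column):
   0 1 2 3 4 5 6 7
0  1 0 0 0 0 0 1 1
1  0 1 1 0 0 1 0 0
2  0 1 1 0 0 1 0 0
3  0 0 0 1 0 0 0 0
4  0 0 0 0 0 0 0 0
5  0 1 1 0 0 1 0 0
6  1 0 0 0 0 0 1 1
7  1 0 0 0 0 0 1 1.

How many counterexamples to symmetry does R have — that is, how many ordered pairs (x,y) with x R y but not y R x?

R is symmetric; there are no such tuples.

0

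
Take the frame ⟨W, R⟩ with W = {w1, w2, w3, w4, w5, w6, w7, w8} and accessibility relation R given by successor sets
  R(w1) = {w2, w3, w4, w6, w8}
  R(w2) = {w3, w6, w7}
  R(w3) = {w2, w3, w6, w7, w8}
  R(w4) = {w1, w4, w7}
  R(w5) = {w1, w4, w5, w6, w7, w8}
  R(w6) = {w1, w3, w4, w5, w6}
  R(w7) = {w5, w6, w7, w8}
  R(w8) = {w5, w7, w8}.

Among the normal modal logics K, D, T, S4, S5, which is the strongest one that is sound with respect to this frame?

Serial (axiom D): yes — every world has a successor (e.g. w1 R w2).
Reflexive (axiom T): no — w1 is not related to itself.
Transitive (axiom 4): no — w1 R w2 and w2 R w7, but not w1 R w7.
Euclidean (axiom 5): no — w1 R w2 and w1 R w4, but not w2 R w4.
So F validates K, D; T would additionally require R to be reflexive. The strongest is D.

D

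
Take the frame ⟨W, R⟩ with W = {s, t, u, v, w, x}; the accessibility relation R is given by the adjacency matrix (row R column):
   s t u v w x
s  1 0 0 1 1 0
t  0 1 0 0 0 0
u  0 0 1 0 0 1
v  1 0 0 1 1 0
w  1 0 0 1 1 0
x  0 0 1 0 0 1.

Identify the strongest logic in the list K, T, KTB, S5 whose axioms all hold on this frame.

Reflexive (axiom T): yes — every world is R-related to itself.
Symmetric (axiom B): yes — every pair in R has its reverse in R.
Euclidean (axiom 5): yes — any two successors of a common world are R-related.
So F validates K, T, KTB, S5. The strongest is S5.

S5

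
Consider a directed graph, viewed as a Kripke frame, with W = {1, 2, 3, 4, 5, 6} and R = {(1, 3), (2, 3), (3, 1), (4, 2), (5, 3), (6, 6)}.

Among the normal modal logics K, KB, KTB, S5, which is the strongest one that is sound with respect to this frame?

Symmetric (axiom B): no — 2 R 3 but not 3 R 2.
Reflexive (axiom T): no — 1 is not related to itself.
Euclidean (axiom 5): no — 1 R 3 and 1 R 3, but not 3 R 3.
So F validates K; KB would additionally require R to be symmetric. The strongest is K.

K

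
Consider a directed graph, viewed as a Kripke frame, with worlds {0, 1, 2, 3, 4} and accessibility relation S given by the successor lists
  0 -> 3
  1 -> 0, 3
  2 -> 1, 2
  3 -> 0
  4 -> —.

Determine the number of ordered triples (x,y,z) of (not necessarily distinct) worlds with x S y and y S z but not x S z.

4

Enumerating: (0,3,0), (2,1,0), (2,1,3), (3,0,3).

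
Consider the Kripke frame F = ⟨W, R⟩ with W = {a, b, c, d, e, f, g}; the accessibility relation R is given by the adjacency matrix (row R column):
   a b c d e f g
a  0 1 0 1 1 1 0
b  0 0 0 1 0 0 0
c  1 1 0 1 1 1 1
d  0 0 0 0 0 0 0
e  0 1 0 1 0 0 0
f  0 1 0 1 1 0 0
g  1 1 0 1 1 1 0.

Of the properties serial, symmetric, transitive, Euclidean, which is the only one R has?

Serial: no — d has no R-successor.
Symmetric: no — a R b but not b R a.
Transitive: yes — every two-step R-path is closed by a direct edge.
Euclidean: no — a R b and a R e, but not b R e.
Only transitive holds.

transitive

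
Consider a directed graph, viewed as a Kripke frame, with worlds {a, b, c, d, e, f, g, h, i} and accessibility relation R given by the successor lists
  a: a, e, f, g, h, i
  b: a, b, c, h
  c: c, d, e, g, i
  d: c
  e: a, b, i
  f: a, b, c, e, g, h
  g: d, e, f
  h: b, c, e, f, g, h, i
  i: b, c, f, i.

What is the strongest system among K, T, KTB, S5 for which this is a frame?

Reflexive (axiom T): no — d is not related to itself.
Symmetric (axiom B): no — a R g but not g R a.
Euclidean (axiom 5): no — a R e and a R f, but not e R f.
So F validates K; T would additionally require R to be reflexive. The strongest is K.

K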